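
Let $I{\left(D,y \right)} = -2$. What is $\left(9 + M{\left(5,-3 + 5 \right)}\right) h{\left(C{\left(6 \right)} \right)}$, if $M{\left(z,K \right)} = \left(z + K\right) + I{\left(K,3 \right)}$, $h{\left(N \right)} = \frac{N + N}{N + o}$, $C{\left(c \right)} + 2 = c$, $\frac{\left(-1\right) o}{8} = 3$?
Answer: $- \frac{28}{5} \approx -5.6$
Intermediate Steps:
$o = -24$ ($o = \left(-8\right) 3 = -24$)
$C{\left(c \right)} = -2 + c$
$h{\left(N \right)} = \frac{2 N}{-24 + N}$ ($h{\left(N \right)} = \frac{N + N}{N - 24} = \frac{2 N}{-24 + N}$)
$M{\left(z,K \right)} = -2 + K + z$ ($M{\left(z,K \right)} = \left(z + K\right) - 2 = \left(K + z\right) - 2 = -2 + K + z$)
$\left(9 + M{\left(5,-3 + 5 \right)}\right) h{\left(C{\left(6 \right)} \right)} = \left(9 + \left(-2 + \left(-3 + 5\right) + 5\right)\right) \frac{2 \left(-2 + 6\right)}{-24 + \left(-2 + 6\right)} = \left(9 + \left(-2 + 2 + 5\right)\right) 2 \cdot 4 \frac{1}{-24 + 4} = \left(9 + 5\right) 2 \cdot 4 \frac{1}{-20} = 14 \cdot 2 \cdot 4 \left(- \frac{1}{20}\right) = 14 \left(- \frac{2}{5}\right) = - \frac{28}{5}$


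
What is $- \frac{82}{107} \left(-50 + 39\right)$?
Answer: $\frac{902}{107} \approx 8.4299$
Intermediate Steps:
$- \frac{82}{107} \left(-50 + 39\right) = \left(-82\right) \frac{1}{107} \left(-11\right) = \left(- \frac{82}{107}\right) \left(-11\right) = \frac{902}{107}$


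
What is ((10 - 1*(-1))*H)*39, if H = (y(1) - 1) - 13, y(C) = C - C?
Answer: -6006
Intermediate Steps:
y(C) = 0
H = -14 (H = (0 - 1) - 13 = -1 - 13 = -14)
((10 - 1*(-1))*H)*39 = ((10 - 1*(-1))*(-14))*39 = ((10 + 1)*(-14))*39 = (11*(-14))*39 = -154*39 = -6006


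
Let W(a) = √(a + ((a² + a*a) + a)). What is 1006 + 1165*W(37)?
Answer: 1006 + 2330*√703 ≈ 62784.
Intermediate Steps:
W(a) = √(2*a + 2*a²) (W(a) = √(a + ((a² + a²) + a)) = √(a + (2*a² + a)) = √(a + (a + 2*a²)) = √(2*a + 2*a²))
1006 + 1165*W(37) = 1006 + 1165*(√2*√(37*(1 + 37))) = 1006 + 1165*(√2*√(37*38)) = 1006 + 1165*(√2*√1406) = 1006 + 1165*(2*√703) = 1006 + 2330*√703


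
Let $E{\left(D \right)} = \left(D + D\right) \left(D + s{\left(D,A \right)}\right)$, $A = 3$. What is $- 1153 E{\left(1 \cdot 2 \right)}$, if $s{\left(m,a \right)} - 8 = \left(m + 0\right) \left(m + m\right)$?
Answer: $-83016$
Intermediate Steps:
$s{\left(m,a \right)} = 8 + 2 m^{2}$ ($s{\left(m,a \right)} = 8 + \left(m + 0\right) \left(m + m\right) = 8 + m 2 m = 8 + 2 m^{2}$)
$E{\left(D \right)} = 2 D \left(8 + D + 2 D^{2}\right)$ ($E{\left(D \right)} = \left(D + D\right) \left(D + \left(8 + 2 D^{2}\right)\right) = 2 D \left(8 + D + 2 D^{2}\right)$)
$- 1153 E{\left(1 \cdot 2 \right)} = - 1153 \cdot 2 \cdot 1 \cdot 2 \left(8 + 1 \cdot 2 + 2 \left(1 \cdot 2\right)^{2}\right) = - 1153 \cdot 2 \cdot 2 \left(8 + 2 + 2 \cdot 2^{2}\right) = - 1153 \cdot 2 \cdot 2 \left(8 + 2 + 2 \cdot 4\right) = - 1153 \cdot 2 \cdot 2 \left(8 + 2 + 8\right) = - 1153 \cdot 2 \cdot 2 \cdot 18 = \left(-1153\right) 72 = -83016$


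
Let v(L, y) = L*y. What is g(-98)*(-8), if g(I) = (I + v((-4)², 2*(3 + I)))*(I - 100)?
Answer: -4970592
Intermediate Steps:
g(I) = (-100 + I)*(96 + 33*I) (g(I) = (I + (-4)²*(2*(3 + I)))*(I - 100) = (I + 16*(6 + 2*I))*(-100 + I) = (I + (96 + 32*I))*(-100 + I) = (96 + 33*I)*(-100 + I) = (-100 + I)*(96 + 33*I))
g(-98)*(-8) = (-9600 - 3204*(-98) + 33*(-98)²)*(-8) = (-9600 + 313992 + 33*9604)*(-8) = (-9600 + 313992 + 316932)*(-8) = 621324*(-8) = -4970592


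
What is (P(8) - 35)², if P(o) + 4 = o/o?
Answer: 1444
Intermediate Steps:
P(o) = -3 (P(o) = -4 + o/o = -4 + 1 = -3)
(P(8) - 35)² = (-3 - 35)² = (-38)² = 1444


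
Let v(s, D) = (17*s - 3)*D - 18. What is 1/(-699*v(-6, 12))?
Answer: 1/893322 ≈ 1.1194e-6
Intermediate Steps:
v(s, D) = -18 + D*(-3 + 17*s) (v(s, D) = (-3 + 17*s)*D - 18 = D*(-3 + 17*s) - 18 = -18 + D*(-3 + 17*s))
1/(-699*v(-6, 12)) = 1/(-699*(-18 - 3*12 + 17*12*(-6))) = 1/(-699*(-18 - 36 - 1224)) = 1/(-699*(-1278)) = 1/893322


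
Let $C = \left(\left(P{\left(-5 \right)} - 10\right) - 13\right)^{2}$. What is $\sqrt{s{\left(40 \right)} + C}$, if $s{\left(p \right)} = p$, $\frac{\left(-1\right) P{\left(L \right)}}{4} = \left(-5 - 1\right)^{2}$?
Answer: $\sqrt{27929} \approx 167.12$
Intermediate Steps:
$P{\left(L \right)} = -144$ ($P{\left(L \right)} = - 4 \left(-5 - 1\right)^{2} = - 4 \left(-6\right)^{2} = \left(-4\right) 36 = -144$)
$C = 27889$ ($C = \left(\left(-144 - 10\right) - 13\right)^{2} = \left(-154 - 13\right)^{2} = \left(-167\right)^{2} = 27889$)
$\sqrt{s{\left(40 \right)} + C} = \sqrt{40 + 27889} = \sqrt{27929}$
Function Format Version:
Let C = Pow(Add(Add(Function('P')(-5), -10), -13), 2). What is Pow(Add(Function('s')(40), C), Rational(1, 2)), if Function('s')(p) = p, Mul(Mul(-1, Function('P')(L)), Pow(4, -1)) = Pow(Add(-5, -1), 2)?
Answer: Pow(27929, Rational(1, 2)) ≈ 167.12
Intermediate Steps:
Function('P')(L) = -144 (Function('P')(L) = Mul(-4, Pow(Add(-5, -1), 2)) = Mul(-4, Pow(-6, 2)) = Mul(-4, 36) = -144)
C = 27889 (C = Pow(Add(Add(-144, -10), -13), 2) = Pow(Add(-154, -13), 2) = Pow(-167, 2) = 27889)
Pow(Add(Function('s')(40), C), Rational(1, 2)) = Pow(Add(40, 27889), Rational(1, 2)) = Pow(27929, Rational(1, 2))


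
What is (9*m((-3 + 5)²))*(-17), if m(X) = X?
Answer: -612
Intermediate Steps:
(9*m((-3 + 5)²))*(-17) = (9*(-3 + 5)²)*(-17) = (9*2²)*(-17) = (9*4)*(-17) = 36*(-17) = -612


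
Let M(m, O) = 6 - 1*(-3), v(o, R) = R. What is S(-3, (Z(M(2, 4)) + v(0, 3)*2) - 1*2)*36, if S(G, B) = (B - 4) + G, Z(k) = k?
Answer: 216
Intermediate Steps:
M(m, O) = 9 (M(m, O) = 6 + 3 = 9)
S(G, B) = -4 + B + G (S(G, B) = (-4 + B) + G = -4 + B + G)
S(-3, (Z(M(2, 4)) + v(0, 3)*2) - 1*2)*36 = (-4 + ((9 + 3*2) - 1*2) - 3)*36 = (-4 + ((9 + 6) - 2) - 3)*36 = (-4 + (15 - 2) - 3)*36 = (-4 + 13 - 3)*36 = 6*36 = 216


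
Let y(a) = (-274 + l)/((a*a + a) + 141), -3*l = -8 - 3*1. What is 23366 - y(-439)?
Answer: 13488468265/577269 ≈ 23366.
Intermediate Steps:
l = 11/3 (l = -(-8 - 3*1)/3 = -(-8 - 3)/3 = -⅓*(-11) = 11/3 ≈ 3.6667)
y(a) = -811/(3*(141 + a + a²)) (y(a) = (-274 + 11/3)/((a*a + a) + 141) = -811/(3*((a² + a) + 141)) = -811/(3*((a + a²) + 141)) = -811/(3*(141 + a + a²)))
23366 - y(-439) = 23366 - (-811)/(423 + 3*(-439) + 3*(-439)²) = 23366 - (-811)/(423 - 1317 + 3*192721) = 23366 - (-811)/(423 - 1317 + 578163) = 23366 - (-811)/577269 = 23366 - 1*(-811/577269) = 23366 + 811/577269 = 13488468265/577269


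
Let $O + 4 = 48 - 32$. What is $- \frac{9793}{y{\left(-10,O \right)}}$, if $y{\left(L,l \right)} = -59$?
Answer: $\frac{9793}{59} \approx 165.98$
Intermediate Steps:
$O = 12$ ($O = -4 + \left(48 - 32\right) = -4 + 16 = 12$)
$- \frac{9793}{y{\left(-10,O \right)}} = - \frac{9793}{-59} = \left(-9793\right) \left(- \frac{1}{59}\right) = \frac{9793}{59}$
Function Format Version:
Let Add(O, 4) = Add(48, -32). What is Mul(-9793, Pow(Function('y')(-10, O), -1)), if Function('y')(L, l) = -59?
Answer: Rational(9793, 59) ≈ 165.98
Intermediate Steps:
O = 12 (O = Add(-4, Add(48, -32)) = Add(-4, 16) = 12)
Mul(-9793, Pow(Function('y')(-10, O), -1)) = Mul(-9793, Pow(-59, -1)) = Mul(-9793, Rational(-1, 59)) = Rational(9793, 59)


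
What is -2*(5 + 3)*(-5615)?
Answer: 89840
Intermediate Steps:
-2*(5 + 3)*(-5615) = -2*8*(-5615) = -16*(-5615) = 89840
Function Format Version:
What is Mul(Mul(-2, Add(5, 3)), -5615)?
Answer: 89840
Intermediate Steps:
Mul(Mul(-2, Add(5, 3)), -5615) = Mul(Mul(-2, 8), -5615) = Mul(-16, -5615) = 89840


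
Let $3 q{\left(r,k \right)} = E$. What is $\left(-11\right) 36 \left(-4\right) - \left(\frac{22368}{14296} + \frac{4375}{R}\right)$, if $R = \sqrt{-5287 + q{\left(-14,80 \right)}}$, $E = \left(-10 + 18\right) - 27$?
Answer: $\frac{2827812}{1787} + \frac{875 i \sqrt{11910}}{1588} \approx 1582.4 + 60.133 i$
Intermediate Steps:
$E = -19$ ($E = 8 - 27 = -19$)
$q{\left(r,k \right)} = - \frac{19}{3}$ ($q{\left(r,k \right)} = \frac{1}{3} \left(-19\right) = - \frac{19}{3}$)
$R = \frac{2 i \sqrt{11910}}{3}$ ($R = \sqrt{-5287 - \frac{19}{3}} = \sqrt{- \frac{15880}{3}} = \frac{2 i \sqrt{11910}}{3} \approx 72.755 i$)
$\left(-11\right) 36 \left(-4\right) - \left(\frac{22368}{14296} + \frac{4375}{R}\right) = \left(-11\right) 36 \left(-4\right) - \left(\frac{22368}{14296} + \frac{4375}{\frac{2}{3} i \sqrt{11910}}\right) = \left(-396\right) \left(-4\right) - \left(22368 \cdot \frac{1}{14296} + 4375 \left(- \frac{i \sqrt{11910}}{7940}\right)\right) = 1584 - \left(\frac{2796}{1787} - \frac{875 i \sqrt{11910}}{1588}\right) = \frac{2827812}{1787} + \frac{875 i \sqrt{11910}}{1588}$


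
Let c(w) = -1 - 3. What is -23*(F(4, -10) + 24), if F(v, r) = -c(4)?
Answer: -644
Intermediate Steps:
c(w) = -4
F(v, r) = 4 (F(v, r) = -1*(-4) = 4)
-23*(F(4, -10) + 24) = -23*(4 + 24) = -23*28 = -644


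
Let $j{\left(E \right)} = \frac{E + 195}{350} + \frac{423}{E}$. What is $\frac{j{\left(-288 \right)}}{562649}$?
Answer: $- \frac{9713}{3150834400} \approx -3.0827 \cdot 10^{-6}$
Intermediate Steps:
$j{\left(E \right)} = \frac{39}{70} + \frac{423}{E} + \frac{E}{350}$ ($j{\left(E \right)} = \left(195 + E\right) \frac{1}{350} + \frac{423}{E} = \left(\frac{39}{70} + \frac{E}{350}\right) + \frac{423}{E} = \frac{39}{70} + \frac{423}{E} + \frac{E}{350}$)
$\frac{j{\left(-288 \right)}}{562649} = \frac{\frac{1}{350} \frac{1}{-288} \left(148050 - 288 \left(195 - 288\right)\right)}{562649} = \frac{1}{350} \left(- \frac{1}{288}\right) \left(148050 - -26784\right) \frac{1}{562649} = \frac{1}{350} \left(- \frac{1}{288}\right) \left(148050 + 26784\right) \frac{1}{562649} = \frac{1}{350} \left(- \frac{1}{288}\right) 174834 \cdot \frac{1}{562649} = \left(- \frac{9713}{5600}\right) \frac{1}{562649} = - \frac{9713}{3150834400}$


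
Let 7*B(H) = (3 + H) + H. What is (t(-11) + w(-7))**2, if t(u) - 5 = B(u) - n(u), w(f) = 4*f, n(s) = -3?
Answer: 25281/49 ≈ 515.94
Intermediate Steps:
B(H) = 3/7 + 2*H/7 (B(H) = ((3 + H) + H)/7 = (3 + 2*H)/7 = 3/7 + 2*H/7)
t(u) = 59/7 + 2*u/7 (t(u) = 5 + ((3/7 + 2*u/7) - 1*(-3)) = 5 + ((3/7 + 2*u/7) + 3) = 5 + (24/7 + 2*u/7) = 59/7 + 2*u/7)
(t(-11) + w(-7))**2 = ((59/7 + (2/7)*(-11)) + 4*(-7))**2 = ((59/7 - 22/7) - 28)**2 = (37/7 - 28)**2 = (-159/7)**2 = 25281/49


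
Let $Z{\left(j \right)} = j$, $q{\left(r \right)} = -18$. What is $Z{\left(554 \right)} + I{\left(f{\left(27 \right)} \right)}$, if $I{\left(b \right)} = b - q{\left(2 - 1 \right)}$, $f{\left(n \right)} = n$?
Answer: $599$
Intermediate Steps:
$I{\left(b \right)} = 18 + b$ ($I{\left(b \right)} = b - -18 = b + 18 = 18 + b$)
$Z{\left(554 \right)} + I{\left(f{\left(27 \right)} \right)} = 554 + \left(18 + 27\right) = 554 + 45 = 599$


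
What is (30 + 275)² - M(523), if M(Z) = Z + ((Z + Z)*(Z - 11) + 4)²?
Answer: -286820136634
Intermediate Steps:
M(Z) = Z + (4 + 2*Z*(-11 + Z))² (M(Z) = Z + ((2*Z)*(-11 + Z) + 4)² = Z + (2*Z*(-11 + Z) + 4)² = Z + (4 + 2*Z*(-11 + Z))²)
(30 + 275)² - M(523) = (30 + 275)² - (523 + 4*(2 + 523² - 11*523)²) = 305² - (523 + 4*(2 + 273529 - 5753)²) = 93025 - (523 + 4*267778²) = 93025 - (523 + 4*71705057284) = 93025 - (523 + 286820229136) = 93025 - 1*286820229659 = 93025 - 286820229659 = -286820136634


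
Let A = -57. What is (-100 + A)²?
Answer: 24649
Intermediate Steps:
(-100 + A)² = (-100 - 57)² = (-157)² = 24649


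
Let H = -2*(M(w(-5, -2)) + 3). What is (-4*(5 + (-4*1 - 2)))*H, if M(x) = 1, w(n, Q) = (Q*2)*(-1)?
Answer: -32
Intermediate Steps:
w(n, Q) = -2*Q (w(n, Q) = (2*Q)*(-1) = -2*Q)
H = -8 (H = -2*(1 + 3) = -2*4 = -8)
(-4*(5 + (-4*1 - 2)))*H = -4*(5 + (-4*1 - 2))*(-8) = -4*(5 + (-4 - 2))*(-8) = -4*(5 - 6)*(-8) = -4*(-1)*(-8) = 4*(-8) = -32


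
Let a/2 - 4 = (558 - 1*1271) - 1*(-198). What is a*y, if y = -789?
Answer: 806358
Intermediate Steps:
a = -1022 (a = 8 + 2*((558 - 1*1271) - 1*(-198)) = 8 + 2*((558 - 1271) + 198) = 8 + 2*(-713 + 198) = 8 + 2*(-515) = 8 - 1030 = -1022)
a*y = -1022*(-789) = 806358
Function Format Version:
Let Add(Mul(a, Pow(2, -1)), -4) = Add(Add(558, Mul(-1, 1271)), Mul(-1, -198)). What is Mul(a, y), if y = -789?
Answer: 806358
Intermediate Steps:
a = -1022 (a = Add(8, Mul(2, Add(Add(558, Mul(-1, 1271)), Mul(-1, -198)))) = Add(8, Mul(2, Add(Add(558, -1271), 198))) = Add(8, Mul(2, Add(-713, 198))) = Add(8, Mul(2, -515)) = Add(8, -1030) = -1022)
Mul(a, y) = Mul(-1022, -789) = 806358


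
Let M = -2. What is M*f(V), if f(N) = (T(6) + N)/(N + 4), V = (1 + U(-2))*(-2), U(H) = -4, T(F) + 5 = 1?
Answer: -⅖ ≈ -0.40000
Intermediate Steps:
T(F) = -4 (T(F) = -5 + 1 = -4)
V = 6 (V = (1 - 4)*(-2) = -3*(-2) = 6)
f(N) = (-4 + N)/(4 + N) (f(N) = (-4 + N)/(N + 4) = (-4 + N)/(4 + N))
M*f(V) = -2*(-4 + 6)/(4 + 6) = -2*2/10 = -2/5 = -2*⅕ = -⅖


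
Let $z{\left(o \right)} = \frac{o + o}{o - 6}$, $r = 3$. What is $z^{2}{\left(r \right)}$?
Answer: $4$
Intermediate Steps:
$z{\left(o \right)} = \frac{2 o}{-6 + o}$
$z^{2}{\left(r \right)} = \left(2 \cdot 3 \frac{1}{-6 + 3}\right)^{2} = \left(2 \cdot 3 \frac{1}{-3}\right)^{2} = \left(2 \cdot 3 \left(- \frac{1}{3}\right)\right)^{2} = \left(-2\right)^{2} = 4$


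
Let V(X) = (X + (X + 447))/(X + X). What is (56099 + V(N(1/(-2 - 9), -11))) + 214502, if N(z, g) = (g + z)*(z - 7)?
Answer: 1716717117/6344 ≈ 2.7061e+5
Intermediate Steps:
N(z, g) = (-7 + z)*(g + z) (N(z, g) = (g + z)*(-7 + z) = (-7 + z)*(g + z))
V(X) = (447 + 2*X)/(2*X) (V(X) = (X + (447 + X))/((2*X)) = (447 + 2*X)*(1/(2*X)) = (447 + 2*X)/(2*X))
(56099 + V(N(1/(-2 - 9), -11))) + 214502 = (56099 + (447/2 + ((1/(-2 - 9))² - 7*(-11) - 7/(-2 - 9) - 11/(-2 - 9)))/((1/(-2 - 9))² - 7*(-11) - 7/(-2 - 9) - 11/(-2 - 9))) + 214502 = (56099 + (447/2 + ((1/(-11))² + 77 - 7/(-11) - 11/(-11)))/((1/(-11))² + 77 - 7/(-11) - 11/(-11))) + 214502 = (56099 + (447/2 + ((-1/11)² + 77 - 7*(-1/11) - 11*(-1/11)))/((-1/11)² + 77 - 7*(-1/11) - 11*(-1/11))) + 214502 = (56099 + (447/2 + (1/121 + 77 + 7/11 + 1))/(1/121 + 77 + 7/11 + 1)) + 214502 = (56099 + (447/2 + 9516/121)/(9516/121)) + 214502 = (56099 + (121/9516)*(73119/242)) + 214502 = (56099 + 24373/6344) + 214502 = 355916429/6344 + 214502 = 1716717117/6344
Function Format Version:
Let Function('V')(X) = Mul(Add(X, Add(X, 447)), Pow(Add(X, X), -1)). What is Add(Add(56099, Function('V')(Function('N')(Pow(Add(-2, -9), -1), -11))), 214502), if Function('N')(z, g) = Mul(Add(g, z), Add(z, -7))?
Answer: Rational(1716717117, 6344) ≈ 2.7061e+5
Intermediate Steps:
Function('N')(z, g) = Mul(Add(-7, z), Add(g, z)) (Function('N')(z, g) = Mul(Add(g, z), Add(-7, z)) = Mul(Add(-7, z), Add(g, z)))
Function('V')(X) = Mul(Rational(1, 2), Pow(X, -1), Add(447, Mul(2, X))) (Function('V')(X) = Mul(Add(X, Add(447, X)), Pow(Mul(2, X), -1)) = Mul(Add(447, Mul(2, X)), Mul(Rational(1, 2), Pow(X, -1))) = Mul(Rational(1, 2), Pow(X, -1), Add(447, Mul(2, X))))
Add(Add(56099, Function('V')(Function('N')(Pow(Add(-2, -9), -1), -11))), 214502) = Add(Add(56099, Mul(Pow(Add(Pow(Pow(Add(-2, -9), -1), 2), Mul(-7, -11), Mul(-7, Pow(Add(-2, -9), -1)), Mul(-11, Pow(Add(-2, -9), -1))), -1), Add(Rational(447, 2), Add(Pow(Pow(Add(-2, -9), -1), 2), Mul(-7, -11), Mul(-7, Pow(Add(-2, -9), -1)), Mul(-11, Pow(Add(-2, -9), -1)))))), 214502) = Add(Add(56099, Mul(Pow(Add(Pow(Pow(-11, -1), 2), 77, Mul(-7, Pow(-11, -1)), Mul(-11, Pow(-11, -1))), -1), Add(Rational(447, 2), Add(Pow(Pow(-11, -1), 2), 77, Mul(-7, Pow(-11, -1)), Mul(-11, Pow(-11, -1)))))), 214502) = Add(Add(56099, Mul(Pow(Add(Pow(Rational(-1, 11), 2), 77, Mul(-7, Rational(-1, 11)), Mul(-11, Rational(-1, 11))), -1), Add(Rational(447, 2), Add(Pow(Rational(-1, 11), 2), 77, Mul(-7, Rational(-1, 11)), Mul(-11, Rational(-1, 11)))))), 214502) = Add(Add(56099, Mul(Pow(Add(Rational(1, 121), 77, Rational(7, 11), 1), -1), Add(Rational(447, 2), Add(Rational(1, 121), 77, Rational(7, 11), 1)))), 214502) = Add(Add(56099, Mul(Pow(Rational(9516, 121), -1), Add(Rational(447, 2), Rational(9516, 121)))), 214502) = Add(Add(56099, Mul(Rational(121, 9516), Rational(73119, 242))), 214502) = Add(Add(56099, Rational(24373, 6344)), 214502) = Add(Rational(355916429, 6344), 214502) = Rational(1716717117, 6344)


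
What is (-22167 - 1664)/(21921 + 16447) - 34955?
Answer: -1341177271/38368 ≈ -34956.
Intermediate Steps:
(-22167 - 1664)/(21921 + 16447) - 34955 = -23831/38368 - 34955 = -1341177271/38368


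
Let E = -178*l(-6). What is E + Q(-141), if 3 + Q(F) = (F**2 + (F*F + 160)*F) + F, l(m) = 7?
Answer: -2807290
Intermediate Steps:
Q(F) = -3 + F + F**2 + F*(160 + F**2) (Q(F) = -3 + ((F**2 + (F*F + 160)*F) + F) = -3 + ((F**2 + (F**2 + 160)*F) + F) = -3 + ((F**2 + (160 + F**2)*F) + F) = -3 + ((F**2 + F*(160 + F**2)) + F) = -3 + (F + F**2 + F*(160 + F**2)) = -3 + F + F**2 + F*(160 + F**2))
E = -1246 (E = -178*7 = -1246)
E + Q(-141) = -1246 + (-3 + (-141)**2 + (-141)**3 + 161*(-141)) = -1246 + (-3 + 19881 - 2803221 - 22701) = -1246 - 2806044 = -2807290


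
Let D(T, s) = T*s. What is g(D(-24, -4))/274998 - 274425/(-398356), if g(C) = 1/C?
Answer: 1811191927189/2629130478912 ≈ 0.68889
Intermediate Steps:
g(D(-24, -4))/274998 - 274425/(-398356) = 1/(-24*(-4)*274998) - 274425/(-398356) = (1/274998)/96 - 274425*(-1/398356) = (1/96)*(1/274998) + 274425/398356 = 1/26399808 + 274425/398356 = 1811191927189/2629130478912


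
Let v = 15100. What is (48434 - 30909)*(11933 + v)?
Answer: 473753325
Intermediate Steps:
(48434 - 30909)*(11933 + v) = (48434 - 30909)*(11933 + 15100) = 17525*27033 = 473753325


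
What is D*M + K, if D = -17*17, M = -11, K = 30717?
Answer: 33896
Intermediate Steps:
D = -289
D*M + K = -289*(-11) + 30717 = 3179 + 30717 = 33896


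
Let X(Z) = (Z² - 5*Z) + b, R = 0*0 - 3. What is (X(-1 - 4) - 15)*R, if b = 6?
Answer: -123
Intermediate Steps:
R = -3 (R = 0 - 3 = -3)
X(Z) = 6 + Z² - 5*Z (X(Z) = (Z² - 5*Z) + 6 = 6 + Z² - 5*Z)
(X(-1 - 4) - 15)*R = ((6 + (-1 - 4)² - 5*(-1 - 4)) - 15)*(-3) = ((6 + (-5)² - 5*(-5)) - 15)*(-3) = ((6 + 25 + 25) - 15)*(-3) = (56 - 15)*(-3) = 41*(-3) = -123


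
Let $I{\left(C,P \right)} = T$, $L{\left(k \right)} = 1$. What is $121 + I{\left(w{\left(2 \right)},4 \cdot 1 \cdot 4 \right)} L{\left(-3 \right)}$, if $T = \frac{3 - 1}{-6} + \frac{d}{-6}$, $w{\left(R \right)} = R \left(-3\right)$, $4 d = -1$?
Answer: $\frac{2897}{24} \approx 120.71$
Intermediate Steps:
$d = - \frac{1}{4}$ ($d = \frac{1}{4} \left(-1\right) = - \frac{1}{4} \approx -0.25$)
$w{\left(R \right)} = - 3 R$
$T = - \frac{7}{24}$ ($T = \frac{3 - 1}{-6} - \frac{1}{4 \left(-6\right)} = \left(3 - 1\right) \left(- \frac{1}{6}\right) - - \frac{1}{24} = 2 \left(- \frac{1}{6}\right) + \frac{1}{24} = - \frac{1}{3} + \frac{1}{24} = - \frac{7}{24} \approx -0.29167$)
$I{\left(C,P \right)} = - \frac{7}{24}$
$121 + I{\left(w{\left(2 \right)},4 \cdot 1 \cdot 4 \right)} L{\left(-3 \right)} = 121 - \frac{7}{24} = \frac{2897}{24}$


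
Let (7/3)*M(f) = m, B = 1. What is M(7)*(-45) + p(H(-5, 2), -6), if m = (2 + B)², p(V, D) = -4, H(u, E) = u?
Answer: -1243/7 ≈ -177.57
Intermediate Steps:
m = 9 (m = (2 + 1)² = 3² = 9)
M(f) = 27/7 (M(f) = (3/7)*9 = 27/7)
M(7)*(-45) + p(H(-5, 2), -6) = (27/7)*(-45) - 4 = -1215/7 - 4 = -1243/7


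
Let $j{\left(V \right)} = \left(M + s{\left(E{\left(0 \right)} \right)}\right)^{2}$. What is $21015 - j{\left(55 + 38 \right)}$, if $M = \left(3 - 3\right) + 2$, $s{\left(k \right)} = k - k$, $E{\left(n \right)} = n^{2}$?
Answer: $21011$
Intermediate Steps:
$s{\left(k \right)} = 0$
$M = 2$ ($M = 0 + 2 = 2$)
$j{\left(V \right)} = 4$ ($j{\left(V \right)} = \left(2 + 0\right)^{2} = 2^{2} = 4$)
$21015 - j{\left(55 + 38 \right)} = 21015 - 4 = 21011$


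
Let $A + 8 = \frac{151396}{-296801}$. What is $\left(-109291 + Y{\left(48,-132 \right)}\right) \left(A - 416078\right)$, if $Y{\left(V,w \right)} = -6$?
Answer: $\frac{13497621241745754}{296801} \approx 4.5477 \cdot 10^{10}$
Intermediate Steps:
$A = - \frac{2525804}{296801}$ ($A = -8 + \frac{151396}{-296801} = -8 + 151396 \left(- \frac{1}{296801}\right) = -8 - \frac{151396}{296801} = - \frac{2525804}{296801} \approx -8.5101$)
$\left(-109291 + Y{\left(48,-132 \right)}\right) \left(A - 416078\right) = \left(-109291 - 6\right) \left(- \frac{2525804}{296801} - 416078\right) = \left(-109297\right) \left(- \frac{123494892282}{296801}\right) = \frac{13497621241745754}{296801}$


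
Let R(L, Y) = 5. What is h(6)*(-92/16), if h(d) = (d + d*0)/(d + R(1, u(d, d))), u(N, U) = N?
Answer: -69/22 ≈ -3.1364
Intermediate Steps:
h(d) = d/(5 + d) (h(d) = (d + d*0)/(d + 5) = (d + 0)/(5 + d) = d/(5 + d))
h(6)*(-92/16) = (6/(5 + 6))*(-92/16) = (6/11)*(-92*1/16) = (6*(1/11))*(-23/4) = (6/11)*(-23/4) = -69/22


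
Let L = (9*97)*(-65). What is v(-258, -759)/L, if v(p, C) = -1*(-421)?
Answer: -421/56745 ≈ -0.0074192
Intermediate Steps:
v(p, C) = 421
L = -56745 (L = 873*(-65) = -56745)
v(-258, -759)/L = 421/(-56745) = 421*(-1/56745) = -421/56745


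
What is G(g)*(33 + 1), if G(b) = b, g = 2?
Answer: 68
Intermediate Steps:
G(g)*(33 + 1) = 2*(33 + 1) = 2*34 = 68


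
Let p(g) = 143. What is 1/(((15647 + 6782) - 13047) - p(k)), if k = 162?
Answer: 1/9239 ≈ 0.00010824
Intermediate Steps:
1/(((15647 + 6782) - 13047) - p(k)) = 1/(((15647 + 6782) - 13047) - 1*143) = 1/((22429 - 13047) - 143) = 1/(9382 - 143) = 1/9239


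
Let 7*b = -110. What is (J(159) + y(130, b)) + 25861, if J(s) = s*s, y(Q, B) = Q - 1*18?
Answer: 51254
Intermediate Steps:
b = -110/7 (b = (⅐)*(-110) = -110/7 ≈ -15.714)
y(Q, B) = -18 + Q (y(Q, B) = Q - 18 = -18 + Q)
J(s) = s²
(J(159) + y(130, b)) + 25861 = (159² + (-18 + 130)) + 25861 = (25281 + 112) + 25861 = 25393 + 25861 = 51254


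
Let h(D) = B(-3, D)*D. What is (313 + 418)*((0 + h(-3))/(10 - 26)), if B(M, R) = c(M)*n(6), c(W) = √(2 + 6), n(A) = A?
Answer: 6579*√2/4 ≈ 2326.0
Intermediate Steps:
c(W) = 2*√2 (c(W) = √8 = 2*√2)
B(M, R) = 12*√2 (B(M, R) = (2*√2)*6 = 12*√2)
h(D) = 12*D*√2 (h(D) = (12*√2)*D = 12*D*√2)
(313 + 418)*((0 + h(-3))/(10 - 26)) = (313 + 418)*((0 + 12*(-3)*√2)/(10 - 26)) = 731*((0 - 36*√2)/(-16)) = 731*(-36*√2*(-1/16)) = 731*(9*√2/4) = 6579*√2/4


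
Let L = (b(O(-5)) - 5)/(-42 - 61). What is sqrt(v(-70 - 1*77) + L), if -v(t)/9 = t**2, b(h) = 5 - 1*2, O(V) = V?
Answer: I*sqrt(2063248723)/103 ≈ 441.0*I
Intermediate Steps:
b(h) = 3 (b(h) = 5 - 2 = 3)
L = 2/103 (L = (3 - 5)/(-42 - 61) = -2/(-103) = -1/103*(-2) = 2/103 ≈ 0.019417)
v(t) = -9*t**2
sqrt(v(-70 - 1*77) + L) = sqrt(-9*(-70 - 1*77)**2 + 2/103) = sqrt(-9*(-70 - 77)**2 + 2/103) = sqrt(-9*(-147)**2 + 2/103) = sqrt(-9*21609 + 2/103) = sqrt(-194481 + 2/103) = sqrt(-20031541/103) = I*sqrt(2063248723)/103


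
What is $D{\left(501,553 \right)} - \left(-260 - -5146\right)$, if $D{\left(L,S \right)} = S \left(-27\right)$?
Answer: $-19817$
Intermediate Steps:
$D{\left(L,S \right)} = - 27 S$
$D{\left(501,553 \right)} - \left(-260 - -5146\right) = \left(-27\right) 553 - \left(-260 - -5146\right) = -14931 - \left(-260 + 5146\right) = -14931 - 4886 = -19817$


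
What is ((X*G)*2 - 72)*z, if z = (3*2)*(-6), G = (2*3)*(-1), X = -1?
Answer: 2160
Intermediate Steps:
G = -6 (G = 6*(-1) = -6)
z = -36 (z = 6*(-6) = -36)
((X*G)*2 - 72)*z = (-1*(-6)*2 - 72)*(-36) = (6*2 - 72)*(-36) = (12 - 72)*(-36) = -60*(-36) = 2160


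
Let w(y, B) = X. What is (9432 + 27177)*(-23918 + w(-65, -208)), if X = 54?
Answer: -873637176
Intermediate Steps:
w(y, B) = 54
(9432 + 27177)*(-23918 + w(-65, -208)) = (9432 + 27177)*(-23918 + 54) = 36609*(-23864) = -873637176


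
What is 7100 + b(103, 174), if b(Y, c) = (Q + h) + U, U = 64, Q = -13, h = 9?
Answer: 7160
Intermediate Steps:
b(Y, c) = 60 (b(Y, c) = (-13 + 9) + 64 = -4 + 64 = 60)
7100 + b(103, 174) = 7100 + 60 = 7160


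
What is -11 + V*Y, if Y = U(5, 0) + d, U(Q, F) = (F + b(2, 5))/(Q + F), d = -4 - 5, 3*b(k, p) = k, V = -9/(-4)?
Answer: -619/20 ≈ -30.950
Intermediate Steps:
V = 9/4 (V = -9*(-1/4) = 9/4 ≈ 2.2500)
b(k, p) = k/3
d = -9
U(Q, F) = (2/3 + F)/(F + Q) (U(Q, F) = (F + (1/3)*2)/(Q + F) = (F + 2/3)/(F + Q) = (2/3 + F)/(F + Q))
Y = -133/15 (Y = (2/3 + 0)/(0 + 5) - 9 = (2/3)/5 - 9 = (1/5)*(2/3) - 9 = 2/15 - 9 = -133/15 ≈ -8.8667)
-11 + V*Y = -11 + (9/4)*(-133/15) = -11 - 399/20 = -619/20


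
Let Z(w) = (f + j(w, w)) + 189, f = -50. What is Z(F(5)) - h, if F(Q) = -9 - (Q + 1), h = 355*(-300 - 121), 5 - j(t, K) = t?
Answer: 149614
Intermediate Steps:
j(t, K) = 5 - t
h = -149455 (h = 355*(-421) = -149455)
F(Q) = -10 - Q (F(Q) = -9 - (1 + Q) = -9 + (-1 - Q) = -10 - Q)
Z(w) = 144 - w (Z(w) = (-50 + (5 - w)) + 189 = (-45 - w) + 189 = 144 - w)
Z(F(5)) - h = (144 - (-10 - 1*5)) - 1*(-149455) = (144 - (-10 - 5)) + 149455 = (144 - 1*(-15)) + 149455 = (144 + 15) + 149455 = 159 + 149455 = 149614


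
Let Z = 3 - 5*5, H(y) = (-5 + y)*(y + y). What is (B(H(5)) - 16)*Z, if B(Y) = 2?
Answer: 308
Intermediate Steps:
H(y) = 2*y*(-5 + y) (H(y) = (-5 + y)*(2*y) = 2*y*(-5 + y))
Z = -22 (Z = 3 - 25 = -22)
(B(H(5)) - 16)*Z = (2 - 16)*(-22) = -14*(-22) = 308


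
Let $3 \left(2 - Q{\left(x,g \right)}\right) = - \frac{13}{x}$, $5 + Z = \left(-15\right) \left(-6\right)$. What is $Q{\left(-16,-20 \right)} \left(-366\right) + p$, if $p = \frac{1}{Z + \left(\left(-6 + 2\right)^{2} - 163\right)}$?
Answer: $- \frac{156957}{248} \approx -632.89$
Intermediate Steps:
$Z = 85$ ($Z = -5 - -90 = -5 + 90 = 85$)
$p = - \frac{1}{62}$ ($p = \frac{1}{85 + \left(\left(-6 + 2\right)^{2} - 163\right)} = \frac{1}{85 - \left(163 - \left(-4\right)^{2}\right)} = \frac{1}{85 + \left(16 - 163\right)} = \frac{1}{85 - 147} = \frac{1}{-62} = - \frac{1}{62} \approx -0.016129$)
$Q{\left(x,g \right)} = 2 + \frac{13}{3 x}$ ($Q{\left(x,g \right)} = 2 - \frac{\left(-13\right) \frac{1}{x}}{3} = 2 + \frac{13}{3 x}$)
$Q{\left(-16,-20 \right)} \left(-366\right) + p = \left(2 + \frac{13}{3 \left(-16\right)}\right) \left(-366\right) - \frac{1}{62} = \left(2 + \frac{13}{3} \left(- \frac{1}{16}\right)\right) \left(-366\right) - \frac{1}{62} = \left(2 - \frac{13}{48}\right) \left(-366\right) - \frac{1}{62} = \frac{83}{48} \left(-366\right) - \frac{1}{62} = - \frac{5063}{8} - \frac{1}{62} = - \frac{156957}{248}$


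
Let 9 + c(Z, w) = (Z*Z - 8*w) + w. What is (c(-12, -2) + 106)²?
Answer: 65025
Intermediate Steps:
c(Z, w) = -9 + Z² - 7*w (c(Z, w) = -9 + ((Z*Z - 8*w) + w) = -9 + ((Z² - 8*w) + w) = -9 + (Z² - 7*w) = -9 + Z² - 7*w)
(c(-12, -2) + 106)² = ((-9 + (-12)² - 7*(-2)) + 106)² = ((-9 + 144 + 14) + 106)² = (149 + 106)² = 255² = 65025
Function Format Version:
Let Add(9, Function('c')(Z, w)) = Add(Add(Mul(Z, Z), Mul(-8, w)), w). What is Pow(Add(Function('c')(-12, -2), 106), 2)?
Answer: 65025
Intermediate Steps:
Function('c')(Z, w) = Add(-9, Pow(Z, 2), Mul(-7, w)) (Function('c')(Z, w) = Add(-9, Add(Add(Mul(Z, Z), Mul(-8, w)), w)) = Add(-9, Add(Add(Pow(Z, 2), Mul(-8, w)), w)) = Add(-9, Add(Pow(Z, 2), Mul(-7, w))) = Add(-9, Pow(Z, 2), Mul(-7, w)))
Pow(Add(Function('c')(-12, -2), 106), 2) = Pow(Add(Add(-9, Pow(-12, 2), Mul(-7, -2)), 106), 2) = Pow(Add(Add(-9, 144, 14), 106), 2) = Pow(Add(149, 106), 2) = Pow(255, 2) = 65025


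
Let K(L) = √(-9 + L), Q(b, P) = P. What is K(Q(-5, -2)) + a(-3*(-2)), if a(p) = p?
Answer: 6 + I*√11 ≈ 6.0 + 3.3166*I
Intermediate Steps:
K(Q(-5, -2)) + a(-3*(-2)) = √(-9 - 2) - 3*(-2) = √(-11) + 6 = I*√11 + 6 = 6 + I*√11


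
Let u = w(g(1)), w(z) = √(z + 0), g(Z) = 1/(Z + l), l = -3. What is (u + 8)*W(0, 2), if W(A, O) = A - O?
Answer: -16 - I*√2 ≈ -16.0 - 1.4142*I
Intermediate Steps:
g(Z) = 1/(-3 + Z) (g(Z) = 1/(Z - 3) = 1/(-3 + Z))
w(z) = √z
u = I*√2/2 (u = √(1/(-3 + 1)) = √(1/(-2)) = √(-½) = I*√2/2 ≈ 0.70711*I)
(u + 8)*W(0, 2) = (I*√2/2 + 8)*(0 - 1*2) = (8 + I*√2/2)*(0 - 2) = (8 + I*√2/2)*(-2) = -16 - I*√2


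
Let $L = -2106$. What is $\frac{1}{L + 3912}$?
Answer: $\frac{1}{1806} \approx 0.00055371$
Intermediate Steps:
$\frac{1}{L + 3912} = \frac{1}{-2106 + 3912} = \frac{1}{1806}$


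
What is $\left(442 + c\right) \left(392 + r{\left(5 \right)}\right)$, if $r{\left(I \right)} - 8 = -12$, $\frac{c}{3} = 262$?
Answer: $476464$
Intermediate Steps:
$c = 786$ ($c = 3 \cdot 262 = 786$)
$r{\left(I \right)} = -4$ ($r{\left(I \right)} = 8 - 12 = -4$)
$\left(442 + c\right) \left(392 + r{\left(5 \right)}\right) = \left(442 + 786\right) \left(392 - 4\right) = 1228 \cdot 388 = 476464$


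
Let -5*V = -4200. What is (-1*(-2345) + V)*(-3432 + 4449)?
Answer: 3239145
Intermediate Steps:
V = 840 (V = -⅕*(-4200) = 840)
(-1*(-2345) + V)*(-3432 + 4449) = (-1*(-2345) + 840)*(-3432 + 4449) = (2345 + 840)*1017 = 3185*1017 = 3239145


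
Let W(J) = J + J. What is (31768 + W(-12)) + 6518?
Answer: 38262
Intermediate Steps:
W(J) = 2*J
(31768 + W(-12)) + 6518 = (31768 + 2*(-12)) + 6518 = (31768 - 24) + 6518 = 31744 + 6518 = 38262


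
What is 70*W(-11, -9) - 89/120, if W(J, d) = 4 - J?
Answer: 125911/120 ≈ 1049.3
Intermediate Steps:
70*W(-11, -9) - 89/120 = 70*(4 - 1*(-11)) - 89/120 = 70*(4 + 11) - 89*1/120 = 70*15 - 89/120 = 1050 - 89/120 = 125911/120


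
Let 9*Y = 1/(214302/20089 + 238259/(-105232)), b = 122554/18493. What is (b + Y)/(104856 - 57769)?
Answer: 19633688039185282/139224979966234064247 ≈ 0.00014102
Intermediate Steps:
b = 122554/18493 (b = 122554*(1/18493) = 122554/18493 ≈ 6.6270)
Y = 2114005648/159885387117 (Y = 1/(9*(214302/20089 + 238259/(-105232))) = 1/(9*(214302*(1/20089) + 238259*(-1/105232))) = 1/(9*(214302/20089 - 238259/105232)) = 1/(9*(17765043013/2114005648)) = (1/9)*(2114005648/17765043013) = 2114005648/159885387117 ≈ 0.013222)
(b + Y)/(104856 - 57769) = (122554/18493 + 2114005648/159885387117)/(104856 - 57769) = (19633688039185282/2956760463954681)/47087 = (19633688039185282/2956760463954681)*(1/47087) = 19633688039185282/139224979966234064247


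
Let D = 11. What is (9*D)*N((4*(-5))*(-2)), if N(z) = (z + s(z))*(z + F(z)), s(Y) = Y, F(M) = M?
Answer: 633600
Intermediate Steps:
N(z) = 4*z² (N(z) = (z + z)*(z + z) = (2*z)*(2*z) = 4*z²)
(9*D)*N((4*(-5))*(-2)) = (9*11)*(4*((4*(-5))*(-2))²) = 99*(4*(-20*(-2))²) = 99*(4*40²) = 99*(4*1600) = 99*6400 = 633600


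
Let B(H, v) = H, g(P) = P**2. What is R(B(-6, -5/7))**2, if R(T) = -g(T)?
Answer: 1296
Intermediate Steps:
R(T) = -T**2
R(B(-6, -5/7))**2 = (-1*(-6)**2)**2 = (-1*36)**2 = (-36)**2 = 1296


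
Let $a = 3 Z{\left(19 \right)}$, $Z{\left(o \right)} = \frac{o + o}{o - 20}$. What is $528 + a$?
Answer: $414$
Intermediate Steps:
$Z{\left(o \right)} = \frac{2 o}{-20 + o}$
$a = -114$ ($a = 3 \cdot 2 \cdot 19 \frac{1}{-20 + 19} = 3 \cdot 2 \cdot 19 \frac{1}{-1} = 3 \cdot 2 \cdot 19 \left(-1\right) = 3 \left(-38\right) = -114$)
$528 + a = 528 - 114 = 414$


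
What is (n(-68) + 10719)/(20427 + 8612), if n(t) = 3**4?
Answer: 10800/29039 ≈ 0.37191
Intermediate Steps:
n(t) = 81
(n(-68) + 10719)/(20427 + 8612) = (81 + 10719)/(20427 + 8612) = 10800/29039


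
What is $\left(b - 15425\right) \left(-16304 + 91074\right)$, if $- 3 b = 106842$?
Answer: $-3816186030$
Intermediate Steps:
$b = -35614$ ($b = \left(- \frac{1}{3}\right) 106842 = -35614$)
$\left(b - 15425\right) \left(-16304 + 91074\right) = \left(-35614 - 15425\right) \left(-16304 + 91074\right) = \left(-51039\right) 74770 = -3816186030$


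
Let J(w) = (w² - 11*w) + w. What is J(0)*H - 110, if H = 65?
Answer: -110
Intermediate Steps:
J(w) = w² - 10*w
J(0)*H - 110 = (0*(-10 + 0))*65 - 110 = (0*(-10))*65 - 110 = 0*65 - 110 = 0 - 110 = -110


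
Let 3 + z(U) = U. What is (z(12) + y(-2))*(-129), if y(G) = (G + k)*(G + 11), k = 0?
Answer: 1161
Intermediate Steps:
y(G) = G*(11 + G) (y(G) = (G + 0)*(G + 11) = G*(11 + G))
z(U) = -3 + U
(z(12) + y(-2))*(-129) = ((-3 + 12) - 2*(11 - 2))*(-129) = (9 - 2*9)*(-129) = (9 - 18)*(-129) = -9*(-129) = 1161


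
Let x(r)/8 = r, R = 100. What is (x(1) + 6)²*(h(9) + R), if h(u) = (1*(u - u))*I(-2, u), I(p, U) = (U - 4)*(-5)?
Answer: 19600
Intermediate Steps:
x(r) = 8*r
I(p, U) = 20 - 5*U (I(p, U) = (-4 + U)*(-5) = 20 - 5*U)
h(u) = 0 (h(u) = (1*(u - u))*(20 - 5*u) = (1*0)*(20 - 5*u) = 0*(20 - 5*u) = 0)
(x(1) + 6)²*(h(9) + R) = (8*1 + 6)²*(0 + 100) = (8 + 6)²*100 = 14²*100 = 196*100 = 19600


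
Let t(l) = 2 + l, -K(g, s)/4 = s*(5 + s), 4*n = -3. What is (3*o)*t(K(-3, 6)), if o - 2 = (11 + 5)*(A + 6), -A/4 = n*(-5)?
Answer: 111612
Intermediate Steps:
n = -3/4 (n = (1/4)*(-3) = -3/4 ≈ -0.75000)
K(g, s) = -4*s*(5 + s)
A = -15 (A = -(-3)*(-5) = -4*15/4 = -15)
o = -142 (o = 2 + (11 + 5)*(-15 + 6) = 2 + 16*(-9) = 2 - 144 = -142)
(3*o)*t(K(-3, 6)) = (3*(-142))*(2 - 4*6*(5 + 6)) = -426*(2 - 4*6*11) = -426*(2 - 264) = -426*(-262) = 111612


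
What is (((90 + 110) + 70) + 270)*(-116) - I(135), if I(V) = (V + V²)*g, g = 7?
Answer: -191160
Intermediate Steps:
I(V) = 7*V + 7*V² (I(V) = (V + V²)*7 = 7*V + 7*V²)
(((90 + 110) + 70) + 270)*(-116) - I(135) = (((90 + 110) + 70) + 270)*(-116) - 7*135*(1 + 135) = ((200 + 70) + 270)*(-116) - 7*135*136 = (270 + 270)*(-116) - 1*128520 = 540*(-116) - 128520 = -62640 - 128520 = -191160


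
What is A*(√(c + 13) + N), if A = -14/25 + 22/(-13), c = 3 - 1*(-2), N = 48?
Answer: -35136/325 - 2196*√2/325 ≈ -117.67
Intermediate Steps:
c = 5 (c = 3 + 2 = 5)
A = -732/325 (A = -14*1/25 + 22*(-1/13) = -14/25 - 22/13 = -732/325 ≈ -2.2523)
A*(√(c + 13) + N) = -732*(√(5 + 13) + 48)/325 = -732*(√18 + 48)/325 = -732*(3*√2 + 48)/325 = -732*(48 + 3*√2)/325 = -35136/325 - 2196*√2/325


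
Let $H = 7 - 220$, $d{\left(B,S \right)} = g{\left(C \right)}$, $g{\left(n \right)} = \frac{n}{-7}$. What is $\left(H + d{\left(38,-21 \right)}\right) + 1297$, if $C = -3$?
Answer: $\frac{7591}{7} \approx 1084.4$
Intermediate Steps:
$g{\left(n \right)} = - \frac{n}{7}$ ($g{\left(n \right)} = n \left(- \frac{1}{7}\right) = - \frac{n}{7}$)
$d{\left(B,S \right)} = \frac{3}{7}$ ($d{\left(B,S \right)} = \left(- \frac{1}{7}\right) \left(-3\right) = \frac{3}{7}$)
$H = -213$ ($H = 7 - 220 = -213$)
$\left(H + d{\left(38,-21 \right)}\right) + 1297 = \left(-213 + \frac{3}{7}\right) + 1297 = - \frac{1488}{7} + 1297 = \frac{7591}{7}$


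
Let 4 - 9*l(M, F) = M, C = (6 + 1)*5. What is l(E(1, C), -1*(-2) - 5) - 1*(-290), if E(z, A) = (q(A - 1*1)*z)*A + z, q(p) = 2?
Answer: 2543/9 ≈ 282.56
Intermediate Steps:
C = 35 (C = 7*5 = 35)
E(z, A) = z + 2*A*z (E(z, A) = (2*z)*A + z = 2*A*z + z = z + 2*A*z)
l(M, F) = 4/9 - M/9
l(E(1, C), -1*(-2) - 5) - 1*(-290) = (4/9 - (1 + 2*35)/9) - 1*(-290) = (4/9 - (1 + 70)/9) + 290 = (4/9 - 71/9) + 290 = -67/9 + 290 = 2543/9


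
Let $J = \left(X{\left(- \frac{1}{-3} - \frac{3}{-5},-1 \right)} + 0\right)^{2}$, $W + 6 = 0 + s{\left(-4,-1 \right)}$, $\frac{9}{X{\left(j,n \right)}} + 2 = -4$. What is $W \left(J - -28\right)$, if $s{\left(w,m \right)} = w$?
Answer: $- \frac{605}{2} \approx -302.5$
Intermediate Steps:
$X{\left(j,n \right)} = - \frac{3}{2}$ ($X{\left(j,n \right)} = \frac{9}{-2 - 4} = \frac{9}{-6} = 9 \left(- \frac{1}{6}\right) = - \frac{3}{2}$)
$W = -10$ ($W = -6 + \left(0 - 4\right) = -6 - 4 = -10$)
$J = \frac{9}{4}$ ($J = \left(- \frac{3}{2} + 0\right)^{2} = \left(- \frac{3}{2}\right)^{2} = \frac{9}{4} \approx 2.25$)
$W \left(J - -28\right) = - 10 \left(\frac{9}{4} - -28\right) = - 10 \left(\frac{9}{4} + 28\right) = \left(-10\right) \frac{121}{4} = - \frac{605}{2}$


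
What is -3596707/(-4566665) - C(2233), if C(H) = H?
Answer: -10193766238/4566665 ≈ -2232.2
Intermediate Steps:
-3596707/(-4566665) - C(2233) = -3596707/(-4566665) - 1*2233 = -3596707*(-1/4566665) - 2233 = 3596707/4566665 - 2233 = -10193766238/4566665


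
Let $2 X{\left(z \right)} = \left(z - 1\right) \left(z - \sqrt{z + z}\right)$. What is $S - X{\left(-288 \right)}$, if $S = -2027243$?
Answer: $-2068859 - 3468 i \approx -2.0689 \cdot 10^{6} - 3468.0 i$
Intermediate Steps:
$X{\left(z \right)} = \frac{\left(-1 + z\right) \left(z - \sqrt{2} \sqrt{z}\right)}{2}$ ($X{\left(z \right)} = \frac{\left(z - 1\right) \left(z - \sqrt{z + z}\right)}{2} = \frac{\left(-1 + z\right) \left(z - \sqrt{2 z}\right)}{2} = \frac{\left(-1 + z\right) \left(z - \sqrt{2} \sqrt{z}\right)}{2}$)
$S - X{\left(-288 \right)} = -2027243 - \left(\frac{\left(-288\right)^{2}}{2} - -144 + \frac{\sqrt{2} \sqrt{-288}}{2} - \frac{\sqrt{2} \left(-288\right)^{\frac{3}{2}}}{2}\right) = -2027243 - \left(\frac{1}{2} \cdot 82944 + 144 + \frac{\sqrt{2} \cdot 12 i \sqrt{2}}{2} - \frac{\sqrt{2} \left(- 3456 i \sqrt{2}\right)}{2}\right) = -2027243 - \left(41472 + 144 + 12 i + 3456 i\right) = -2027243 - \left(41616 + 3468 i\right) = -2068859 - 3468 i$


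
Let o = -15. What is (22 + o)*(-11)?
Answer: -77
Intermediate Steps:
(22 + o)*(-11) = (22 - 15)*(-11) = 7*(-11) = -77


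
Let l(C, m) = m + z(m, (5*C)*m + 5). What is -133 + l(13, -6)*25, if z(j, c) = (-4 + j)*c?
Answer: 95967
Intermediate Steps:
z(j, c) = c*(-4 + j)
l(C, m) = m + (-4 + m)*(5 + 5*C*m) (l(C, m) = m + ((5*C)*m + 5)*(-4 + m) = m + (5*C*m + 5)*(-4 + m) = m + (5 + 5*C*m)*(-4 + m) = m + (-4 + m)*(5 + 5*C*m))
-133 + l(13, -6)*25 = -133 + (-6 + 5*(1 + 13*(-6))*(-4 - 6))*25 = -133 + (-6 + 5*(1 - 78)*(-10))*25 = -133 + (-6 + 5*(-77)*(-10))*25 = -133 + (-6 + 3850)*25 = -133 + 3844*25 = -133 + 96100 = 95967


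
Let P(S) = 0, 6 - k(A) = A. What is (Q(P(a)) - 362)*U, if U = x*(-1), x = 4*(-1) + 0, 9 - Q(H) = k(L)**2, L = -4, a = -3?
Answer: -1812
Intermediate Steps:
k(A) = 6 - A
Q(H) = -91 (Q(H) = 9 - (6 - 1*(-4))**2 = 9 - (6 + 4)**2 = 9 - 1*10**2 = 9 - 1*100 = 9 - 100 = -91)
x = -4 (x = -4 + 0 = -4)
U = 4 (U = -4*(-1) = 4)
(Q(P(a)) - 362)*U = (-91 - 362)*4 = -453*4 = -1812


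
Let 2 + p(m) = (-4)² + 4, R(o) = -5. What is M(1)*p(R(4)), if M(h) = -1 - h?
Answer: -36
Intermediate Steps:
p(m) = 18 (p(m) = -2 + ((-4)² + 4) = -2 + (16 + 4) = -2 + 20 = 18)
M(1)*p(R(4)) = (-1 - 1*1)*18 = (-1 - 1)*18 = -2*18 = -36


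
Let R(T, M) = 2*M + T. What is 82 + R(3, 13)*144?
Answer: 4258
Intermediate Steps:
R(T, M) = T + 2*M
82 + R(3, 13)*144 = 82 + (3 + 2*13)*144 = 82 + (3 + 26)*144 = 82 + 29*144 = 82 + 4176 = 4258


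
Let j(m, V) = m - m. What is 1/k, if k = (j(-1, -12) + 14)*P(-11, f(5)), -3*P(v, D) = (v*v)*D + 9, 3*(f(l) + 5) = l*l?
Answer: -9/17318 ≈ -0.00051969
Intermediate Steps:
f(l) = -5 + l**2/3 (f(l) = -5 + (l*l)/3 = -5 + l**2/3)
j(m, V) = 0
P(v, D) = -3 - D*v**2/3 (P(v, D) = -((v*v)*D + 9)/3 = -(v**2*D + 9)/3 = -(D*v**2 + 9)/3 = -(9 + D*v**2)/3 = -3 - D*v**2/3)
k = -17318/9 (k = (0 + 14)*(-3 - 1/3*(-5 + (1/3)*5**2)*(-11)**2) = 14*(-3 - 1/3*(-5 + (1/3)*25)*121) = 14*(-3 - 1/3*(-5 + 25/3)*121) = 14*(-3 - 1/3*10/3*121) = 14*(-3 - 1210/9) = 14*(-1237/9) = -17318/9 ≈ -1924.2)
1/k = 1/(-17318/9) = -9/17318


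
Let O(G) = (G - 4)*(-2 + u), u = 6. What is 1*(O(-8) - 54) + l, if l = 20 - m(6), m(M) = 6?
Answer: -88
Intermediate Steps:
O(G) = -16 + 4*G (O(G) = (G - 4)*(-2 + 6) = (-4 + G)*4 = -16 + 4*G)
l = 14 (l = 20 - 1*6 = 20 - 6 = 14)
1*(O(-8) - 54) + l = 1*((-16 + 4*(-8)) - 54) + 14 = 1*((-16 - 32) - 54) + 14 = 1*(-48 - 54) + 14 = 1*(-102) + 14 = -102 + 14 = -88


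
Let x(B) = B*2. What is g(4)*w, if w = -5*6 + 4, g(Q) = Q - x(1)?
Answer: -52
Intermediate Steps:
x(B) = 2*B
g(Q) = -2 + Q (g(Q) = Q - 2 = -2 + Q)
w = -26 (w = -30 + 4 = -26)
g(4)*w = (-2 + 4)*(-26) = 2*(-26) = -52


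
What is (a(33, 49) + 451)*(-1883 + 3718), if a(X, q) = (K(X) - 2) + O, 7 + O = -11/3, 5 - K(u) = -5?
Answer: 2468075/3 ≈ 8.2269e+5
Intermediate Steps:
K(u) = 10 (K(u) = 5 - 1*(-5) = 5 + 5 = 10)
O = -32/3 (O = -7 - 11/3 = -32/3 ≈ -10.667)
a(X, q) = -8/3 (a(X, q) = (10 - 2) - 32/3 = 8 - 32/3 = -8/3)
(a(33, 49) + 451)*(-1883 + 3718) = (-8/3 + 451)*(-1883 + 3718) = (1345/3)*1835 = 2468075/3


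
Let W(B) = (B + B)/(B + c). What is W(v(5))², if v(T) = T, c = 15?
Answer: ¼ ≈ 0.25000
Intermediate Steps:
W(B) = 2*B/(15 + B) (W(B) = (B + B)/(B + 15) = (2*B)/(15 + B) = 2*B/(15 + B))
W(v(5))² = (2*5/(15 + 5))² = (2*5/20)² = (2*5*(1/20))² = (½)² = ¼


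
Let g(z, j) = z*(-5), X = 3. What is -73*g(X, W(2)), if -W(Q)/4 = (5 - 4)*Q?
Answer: 1095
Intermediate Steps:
W(Q) = -4*Q (W(Q) = -4*(5 - 4)*Q = -4*Q)
g(z, j) = -5*z
-73*g(X, W(2)) = -(-365)*3 = -73*(-15) = 1095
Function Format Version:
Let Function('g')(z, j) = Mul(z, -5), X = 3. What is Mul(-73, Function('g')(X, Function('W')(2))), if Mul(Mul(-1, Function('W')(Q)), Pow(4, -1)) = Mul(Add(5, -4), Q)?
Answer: 1095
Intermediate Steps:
Function('W')(Q) = Mul(-4, Q) (Function('W')(Q) = Mul(-4, Mul(Add(5, -4), Q)) = Mul(-4, Mul(1, Q)) = Mul(-4, Q))
Function('g')(z, j) = Mul(-5, z)
Mul(-73, Function('g')(X, Function('W')(2))) = Mul(-73, Mul(-5, 3)) = Mul(-73, -15) = 1095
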